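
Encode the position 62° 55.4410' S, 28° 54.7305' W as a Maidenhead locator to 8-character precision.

Offset from 180°W / 90°S: lon 151.08783°, lat 27.07598°.
Field (20°×10°, letters A–R): lon ⌊151.08783/20⌋ = 7 → H; lat ⌊27.07598/10⌋ = 2 → C.
Square (2°×1°, digits 0–9): lon ⌊11.08783/2⌋ = 5; lat ⌊7.07598/1⌋ = 7.
Subsquare (5′×2.5′, letters a–x): lon ⌊1.08783/0.0833333⌋ = 13 → n; lat ⌊0.07598/0.0416667⌋ = 1 → b.
Extended square (30″×15″, digits 0–9): lon ⌊0.00449/0.00833333⌋ = 0; lat ⌊0.03432/0.00416667⌋ = 8.

HC57nb08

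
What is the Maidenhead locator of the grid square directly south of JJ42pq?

Latitude subsquare q = 16; −1 → 15 = p.
The longitude characters are unchanged.

JJ42pp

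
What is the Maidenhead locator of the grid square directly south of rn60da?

RM69dx

Latitude subsquare a = 0; −1 → -1, wraps to 23 = x, carry into square.
Latitude square 0; −1 → -1, wraps to 9, carry into field.
Latitude field N = 13; −1 → 12 = M.
The longitude characters are unchanged.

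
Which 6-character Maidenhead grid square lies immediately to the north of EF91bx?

EF92ba

Latitude subsquare x = 23; +1 → 24, wraps to 0 = a, carry into square.
Latitude square 1; +1 → 2.
The longitude characters are unchanged.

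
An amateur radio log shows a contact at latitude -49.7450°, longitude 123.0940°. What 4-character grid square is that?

PE10

Add 180° to longitude and 90° to latitude: 303.09, 40.26.
Field: 303.09/20 → 15 → P, 40.26/10 → 4 → E; chars PE.
Square: 3.09/2 → 1, 0.26/1 → 0; chars 10.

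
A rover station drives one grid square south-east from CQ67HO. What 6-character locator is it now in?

CQ67in

Longitude subsquare h = 7; +1 → 8 = i.
Latitude subsquare o = 14; −1 → 13 = n.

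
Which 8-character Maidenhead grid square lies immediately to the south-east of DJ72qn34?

Longitude extended square 3; +1 → 4.
Latitude extended square 4; −1 → 3.

DJ72qn43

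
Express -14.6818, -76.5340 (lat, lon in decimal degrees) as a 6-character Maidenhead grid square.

FH15rh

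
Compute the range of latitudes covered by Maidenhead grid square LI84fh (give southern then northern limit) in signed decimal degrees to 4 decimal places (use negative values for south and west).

-5.7083, -5.6667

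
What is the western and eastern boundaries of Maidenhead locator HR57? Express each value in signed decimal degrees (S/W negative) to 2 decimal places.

-30.00, -28.00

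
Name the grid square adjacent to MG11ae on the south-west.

MG01xd

Longitude subsquare a = 0; −1 → -1, wraps to 23 = x, carry into square.
Longitude square 1; −1 → 0.
Latitude subsquare e = 4; −1 → 3 = d.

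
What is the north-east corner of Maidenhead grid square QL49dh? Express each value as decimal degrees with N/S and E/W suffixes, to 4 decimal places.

29.3333° N, 148.3333° E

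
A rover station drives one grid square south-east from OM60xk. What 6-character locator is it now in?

OM70aj

Longitude subsquare x = 23; +1 → 24, wraps to 0 = a, carry into square.
Longitude square 6; +1 → 7.
Latitude subsquare k = 10; −1 → 9 = j.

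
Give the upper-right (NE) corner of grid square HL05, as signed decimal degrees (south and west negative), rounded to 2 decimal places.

26.00, -38.00

Field H=7, L=11: +7·20° lon, +11·10° lat → SW at lon -40°, lat 20°.
Square 0, 5: +0·2° lon, +5·1° lat → SW at lon -40°, lat 25°.
Cell spans 2° lon × 1° lat. NE corner is SW corner plus one full cell.
latitude 26.00, longitude -38.00.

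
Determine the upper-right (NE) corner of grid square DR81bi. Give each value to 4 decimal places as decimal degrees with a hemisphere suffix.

81.3750° N, 103.8333° W

Field D=3, R=17: +3·20° lon, +17·10° lat → SW at lon -120°, lat 80°.
Square 8, 1: +8·2° lon, +1·1° lat → SW at lon -104°, lat 81°.
Subsquare b=1, i=8: +1·0.0833333° lon, +8·0.0416667° lat → SW at lon -103.917°, lat 81.3333°.
Cell spans 0.0833333° lon × 0.0416667° lat. NE corner is SW corner plus one full cell.
latitude 81.3750° N, longitude 103.8333° W.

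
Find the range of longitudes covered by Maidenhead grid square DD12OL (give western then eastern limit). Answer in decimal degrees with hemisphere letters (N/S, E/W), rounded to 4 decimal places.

116.8333° W, 116.7500° W

Field D=3, D=3: +3·20° lon, +3·10° lat → SW at lon -120°, lat -60°.
Square 1, 2: +1·2° lon, +2·1° lat → SW at lon -118°, lat -58°.
Subsquare o=14, l=11: +14·0.0833333° lon, +11·0.0416667° lat → SW at lon -116.833°, lat -57.5417°.
Cell spans 0.0833333° lon × 0.0416667° lat.
west 116.8333° W, east 116.7500° W.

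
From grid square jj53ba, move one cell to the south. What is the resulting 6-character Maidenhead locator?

JJ52bx

Latitude subsquare a = 0; −1 → -1, wraps to 23 = x, carry into square.
Latitude square 3; −1 → 2.
The longitude characters are unchanged.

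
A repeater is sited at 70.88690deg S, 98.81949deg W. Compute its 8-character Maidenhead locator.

Shift to the Maidenhead origin (180°W, 90°S): lon 81.18051, lat 19.11310.
Field: 81.18051/20 → 4 → E, 19.11310/10 → 1 → B; chars EB.
Square: 1.18051/2 → 0, 9.11310/1 → 9; chars 09.
Subsquare: 1.18051/0.0833333 → 14 → o, 0.11310/0.0416667 → 2 → c; chars oc.
Extended square: 0.01384/0.00833333 → 1, 0.02977/0.00416667 → 7; chars 17.

EB09oc17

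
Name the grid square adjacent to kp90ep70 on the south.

KP90eo79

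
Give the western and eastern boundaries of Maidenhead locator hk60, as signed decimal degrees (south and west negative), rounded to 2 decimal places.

-28.00, -26.00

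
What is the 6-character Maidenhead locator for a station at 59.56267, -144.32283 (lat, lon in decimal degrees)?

BO79un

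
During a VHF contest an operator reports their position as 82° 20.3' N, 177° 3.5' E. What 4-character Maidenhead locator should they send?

Add 180° to longitude and 90° to latitude: 357.06, 172.34.
Field: 357.06/20 → 17 → R, 172.34/10 → 17 → R; chars RR.
Square: 17.06/2 → 8, 2.34/1 → 2; chars 82.

RR82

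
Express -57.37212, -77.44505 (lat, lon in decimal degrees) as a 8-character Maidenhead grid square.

FD12gp60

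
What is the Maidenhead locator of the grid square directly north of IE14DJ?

Latitude subsquare j = 9; +1 → 10 = k.
The longitude characters are unchanged.

IE14dk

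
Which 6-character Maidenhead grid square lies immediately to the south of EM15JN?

EM15jm

Latitude subsquare n = 13; −1 → 12 = m.
The longitude characters are unchanged.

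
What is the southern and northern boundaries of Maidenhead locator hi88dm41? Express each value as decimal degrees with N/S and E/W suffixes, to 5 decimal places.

1.49583° S, 1.49167° S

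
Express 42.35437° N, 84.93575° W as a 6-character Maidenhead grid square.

EN72mi

Shift to the Maidenhead origin (180°W, 90°S): lon 95.0643, lat 132.3544.
Field: 95.0643/20 → 4 → E, 132.3544/10 → 13 → N; chars EN.
Square: 15.0643/2 → 7, 2.3544/1 → 2; chars 72.
Subsquare: 1.0643/0.0833333 → 12 → m, 0.3544/0.0416667 → 8 → i; chars mi.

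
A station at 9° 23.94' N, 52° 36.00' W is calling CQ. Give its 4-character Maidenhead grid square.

GJ39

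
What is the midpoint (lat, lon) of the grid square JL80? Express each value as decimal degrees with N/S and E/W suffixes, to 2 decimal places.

20.50° N, 17.00° E

Field J=9, L=11: +9·20° lon, +11·10° lat → SW at lon 0°, lat 20°.
Square 8, 0: +8·2° lon, +0·1° lat → SW at lon 16°, lat 20°.
Cell spans 2° lon × 1° lat. Centre is SW corner plus half of each.
latitude 20.50° N, longitude 17.00° E.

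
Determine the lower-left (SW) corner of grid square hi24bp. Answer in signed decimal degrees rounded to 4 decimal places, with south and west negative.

-5.3750, -35.9167

Field H=7, I=8: +7·20° lon, +8·10° lat → SW at lon -40°, lat -10°.
Square 2, 4: +2·2° lon, +4·1° lat → SW at lon -36°, lat -6°.
Subsquare b=1, p=15: +1·0.0833333° lon, +15·0.0416667° lat → SW at lon -35.9167°, lat -5.375°.
latitude -5.3750, longitude -35.9167.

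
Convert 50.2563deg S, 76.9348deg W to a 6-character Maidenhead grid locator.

Add 180° to longitude and 90° to latitude: 103.0652, 39.7437.
Field: 103.0652/20 → 5 → F, 39.7437/10 → 3 → D; chars FD.
Square: 3.0652/2 → 1, 9.7437/1 → 9; chars 19.
Subsquare: 1.0652/0.0833333 → 12 → m, 0.7437/0.0416667 → 17 → r; chars mr.

FD19mr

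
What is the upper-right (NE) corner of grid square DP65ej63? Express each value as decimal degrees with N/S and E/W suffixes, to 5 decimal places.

65.39167° N, 107.60833° W

Field D=3, P=15: +3·20° lon, +15·10° lat → SW at lon -120°, lat 60°.
Square 6, 5: +6·2° lon, +5·1° lat → SW at lon -108°, lat 65°.
Subsquare e=4, j=9: +4·0.0833333° lon, +9·0.0416667° lat → SW at lon -107.667°, lat 65.375°.
Extended square 6, 3: +6·0.00833333° lon, +3·0.00416667° lat → SW at lon -107.617°, lat 65.3875°.
Cell spans 0.00833333° lon × 0.00416667° lat. NE corner is SW corner plus one full cell.
latitude 65.39167° N, longitude 107.60833° W.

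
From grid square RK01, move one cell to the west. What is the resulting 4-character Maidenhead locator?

QK91

Longitude square 0; −1 → -1, wraps to 9, carry into field.
Longitude field R = 17; −1 → 16 = Q.
The latitude characters are unchanged.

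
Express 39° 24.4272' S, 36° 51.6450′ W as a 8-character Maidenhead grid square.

HF10no62

Shift to the Maidenhead origin (180°W, 90°S): lon 143.13925, lat 50.59288.
Field: 143.13925/20 → 7 → H, 50.59288/10 → 5 → F; chars HF.
Square: 3.13925/2 → 1, 0.59288/1 → 0; chars 10.
Subsquare: 1.13925/0.0833333 → 13 → n, 0.59288/0.0416667 → 14 → o; chars no.
Extended square: 0.05592/0.00833333 → 6, 0.00955/0.00416667 → 2; chars 62.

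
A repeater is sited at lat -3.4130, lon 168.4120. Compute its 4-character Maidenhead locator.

RI46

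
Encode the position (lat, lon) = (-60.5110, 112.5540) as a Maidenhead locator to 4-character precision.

Add 180° to longitude and 90° to latitude: 292.55, 29.49.
Field: lon ⌊292.55/20⌋ = 14 → O; lat ⌊29.49/10⌋ = 2 → C.
Square: lon ⌊12.55/2⌋ = 6; lat ⌊9.49/1⌋ = 9.

OC69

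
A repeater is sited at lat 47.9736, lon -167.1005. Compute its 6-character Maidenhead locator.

AN67kx

Add 180° to longitude and 90° to latitude: 12.8995, 137.9736.
Field: 12.8995/20 → 0 → A, 137.9736/10 → 13 → N; chars AN.
Square: 12.8995/2 → 6, 7.9736/1 → 7; chars 67.
Subsquare: 0.8995/0.0833333 → 10 → k, 0.9736/0.0416667 → 23 → x; chars kx.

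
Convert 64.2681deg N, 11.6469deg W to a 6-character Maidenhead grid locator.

IP44eg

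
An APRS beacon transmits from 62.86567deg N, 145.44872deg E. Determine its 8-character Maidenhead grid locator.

Shift to the Maidenhead origin (180°W, 90°S): lon 325.44872, lat 152.86567.
Field: 325.44872/20 → 16 → Q, 152.86567/10 → 15 → P; chars QP.
Square: 5.44872/2 → 2, 2.86567/1 → 2; chars 22.
Subsquare: 1.44872/0.0833333 → 17 → r, 0.86567/0.0416667 → 20 → u; chars ru.
Extended square: 0.03205/0.00833333 → 3, 0.03234/0.00416667 → 7; chars 37.

QP22ru37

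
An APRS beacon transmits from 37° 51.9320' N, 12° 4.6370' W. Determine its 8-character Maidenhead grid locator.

IM37xu07

Shift to the Maidenhead origin (180°W, 90°S): lon 167.92272, lat 127.86553.
Field: lon ⌊167.92272/20⌋ = 8 → I; lat ⌊127.86553/10⌋ = 12 → M.
Square: lon ⌊7.92272/2⌋ = 3; lat ⌊7.86553/1⌋ = 7.
Subsquare: lon ⌊1.92272/0.0833333⌋ = 23 → x; lat ⌊0.86553/0.0416667⌋ = 20 → u.
Extended square: lon ⌊0.00605/0.00833333⌋ = 0; lat ⌊0.03220/0.00416667⌋ = 7.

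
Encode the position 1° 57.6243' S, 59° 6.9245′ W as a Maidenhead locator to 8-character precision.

GI08ka69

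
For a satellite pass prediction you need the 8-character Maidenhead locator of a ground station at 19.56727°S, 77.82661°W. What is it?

Offset from 180°W / 90°S: lon 102.17339°, lat 70.43273°.
Field (20°×10°, letters A–R): lon ⌊102.17339/20⌋ = 5 → F; lat ⌊70.43273/10⌋ = 7 → H.
Square (2°×1°, digits 0–9): lon ⌊2.17339/2⌋ = 1; lat ⌊0.43273/1⌋ = 0.
Subsquare (5′×2.5′, letters a–x): lon ⌊0.17339/0.0833333⌋ = 2 → c; lat ⌊0.43273/0.0416667⌋ = 10 → k.
Extended square (30″×15″, digits 0–9): lon ⌊0.00672/0.00833333⌋ = 0; lat ⌊0.01606/0.00416667⌋ = 3.

FH10ck03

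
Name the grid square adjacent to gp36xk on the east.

GP46ak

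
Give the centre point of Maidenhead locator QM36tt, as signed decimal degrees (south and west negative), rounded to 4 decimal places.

36.8125, 147.6250

Field Q=16, M=12: +16·20° lon, +12·10° lat → SW at lon 140°, lat 30°.
Square 3, 6: +3·2° lon, +6·1° lat → SW at lon 146°, lat 36°.
Subsquare t=19, t=19: +19·0.0833333° lon, +19·0.0416667° lat → SW at lon 147.583°, lat 36.7917°.
Cell spans 0.0833333° lon × 0.0416667° lat. Centre is SW corner plus half of each.
latitude 36.8125, longitude 147.6250.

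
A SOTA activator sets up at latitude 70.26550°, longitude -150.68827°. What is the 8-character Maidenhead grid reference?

BQ40pg73

Add 180° to longitude and 90° to latitude: 29.31173, 160.26550.
Field (20°×10°, letters A–R): 29.31173/20 → 1 → B, 160.26550/10 → 16 → Q; chars BQ.
Square (2°×1°, digits 0–9): 9.31173/2 → 4, 0.26550/1 → 0; chars 40.
Subsquare (5′×2.5′, letters a–x): 1.31173/0.0833333 → 15 → p, 0.26550/0.0416667 → 6 → g; chars pg.
Extended square (30″×15″, digits 0–9): 0.06173/0.00833333 → 7, 0.01550/0.00416667 → 3; chars 73.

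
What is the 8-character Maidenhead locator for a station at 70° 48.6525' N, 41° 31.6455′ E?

LQ00st34

Offset from 180°W / 90°S: lon 221.52742°, lat 160.81088°.
Field: lon ⌊221.52742/20⌋ = 11 → L; lat ⌊160.81088/10⌋ = 16 → Q.
Square: lon ⌊1.52742/2⌋ = 0; lat ⌊0.81088/1⌋ = 0.
Subsquare: lon ⌊1.52742/0.0833333⌋ = 18 → s; lat ⌊0.81088/0.0416667⌋ = 19 → t.
Extended square: lon ⌊0.02742/0.00833333⌋ = 3; lat ⌊0.01921/0.00416667⌋ = 4.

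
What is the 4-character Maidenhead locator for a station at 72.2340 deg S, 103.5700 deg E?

OB17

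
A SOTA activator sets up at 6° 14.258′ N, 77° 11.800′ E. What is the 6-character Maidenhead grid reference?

MJ86of

Add 180° to longitude and 90° to latitude: 257.1967, 96.2376.
Field (20°×10°, letters A–R): lon ⌊257.1967/20⌋ = 12 → M; lat ⌊96.2376/10⌋ = 9 → J.
Square (2°×1°, digits 0–9): lon ⌊17.1967/2⌋ = 8; lat ⌊6.2376/1⌋ = 6.
Subsquare (5′×2.5′, letters a–x): lon ⌊1.1967/0.0833333⌋ = 14 → o; lat ⌊0.2376/0.0416667⌋ = 5 → f.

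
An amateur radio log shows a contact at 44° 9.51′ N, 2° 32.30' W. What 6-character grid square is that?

IN84rd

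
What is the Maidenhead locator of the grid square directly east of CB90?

DB00

Longitude square 9; +1 → 10, wraps to 0, carry into field.
Longitude field C = 2; +1 → 3 = D.
The latitude characters are unchanged.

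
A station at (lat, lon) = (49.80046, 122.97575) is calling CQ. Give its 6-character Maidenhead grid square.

PN19lt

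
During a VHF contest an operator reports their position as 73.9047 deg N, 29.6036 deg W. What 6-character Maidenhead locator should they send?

Add 180° to longitude and 90° to latitude: 150.3964, 163.9047.
Field: lon ⌊150.3964/20⌋ = 7 → H; lat ⌊163.9047/10⌋ = 16 → Q.
Square: lon ⌊10.3964/2⌋ = 5; lat ⌊3.9047/1⌋ = 3.
Subsquare: lon ⌊0.3964/0.0833333⌋ = 4 → e; lat ⌊0.9047/0.0416667⌋ = 21 → v.

HQ53ev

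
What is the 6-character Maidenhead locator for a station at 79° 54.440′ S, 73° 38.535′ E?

MB60tc

Add 180° to longitude and 90° to latitude: 253.6422, 10.0927.
Field: lon ⌊253.6422/20⌋ = 12 → M; lat ⌊10.0927/10⌋ = 1 → B.
Square: lon ⌊13.6422/2⌋ = 6; lat ⌊0.0927/1⌋ = 0.
Subsquare: lon ⌊1.6422/0.0833333⌋ = 19 → t; lat ⌊0.0927/0.0416667⌋ = 2 → c.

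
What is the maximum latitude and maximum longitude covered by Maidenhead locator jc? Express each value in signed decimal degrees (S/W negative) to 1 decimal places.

Field J=9, C=2: +9·20° lon, +2·10° lat → SW at lon 0°, lat -70°.
Cell spans 20° lon × 10° lat. NE corner is SW corner plus one full cell.
latitude -60.0, longitude 20.0.

-60.0, 20.0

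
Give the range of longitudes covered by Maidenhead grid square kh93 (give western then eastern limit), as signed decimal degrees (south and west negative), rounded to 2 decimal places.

38.00, 40.00

Field K=10, H=7: +10·20° lon, +7·10° lat → SW at lon 20°, lat -20°.
Square 9, 3: +9·2° lon, +3·1° lat → SW at lon 38°, lat -17°.
Cell spans 2° lon × 1° lat.
west 38.00, east 40.00.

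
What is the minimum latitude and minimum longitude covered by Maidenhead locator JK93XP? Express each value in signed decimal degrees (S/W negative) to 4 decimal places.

Field J=9, K=10: +9·20° lon, +10·10° lat → SW at lon 0°, lat 10°.
Square 9, 3: +9·2° lon, +3·1° lat → SW at lon 18°, lat 13°.
Subsquare x=23, p=15: +23·0.0833333° lon, +15·0.0416667° lat → SW at lon 19.9167°, lat 13.625°.
latitude 13.6250, longitude 19.9167.

13.6250, 19.9167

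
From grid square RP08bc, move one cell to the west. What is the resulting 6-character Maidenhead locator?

RP08ac

Longitude subsquare b = 1; −1 → 0 = a.
The latitude characters are unchanged.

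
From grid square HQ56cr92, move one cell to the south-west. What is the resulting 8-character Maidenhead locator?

Longitude extended square 9; −1 → 8.
Latitude extended square 2; −1 → 1.

HQ56cr81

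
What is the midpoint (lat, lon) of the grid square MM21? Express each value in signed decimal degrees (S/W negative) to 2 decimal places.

31.50, 65.00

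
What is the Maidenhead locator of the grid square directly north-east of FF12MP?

FF12nq

Longitude subsquare m = 12; +1 → 13 = n.
Latitude subsquare p = 15; +1 → 16 = q.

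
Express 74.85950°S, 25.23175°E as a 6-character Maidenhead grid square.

Offset from 180°W / 90°S: lon 205.2318°, lat 15.1405°.
Field: 205.2318/20 → 10 → K, 15.1405/10 → 1 → B; chars KB.
Square: 5.2318/2 → 2, 5.1405/1 → 5; chars 25.
Subsquare: 1.2318/0.0833333 → 14 → o, 0.1405/0.0416667 → 3 → d; chars od.

KB25od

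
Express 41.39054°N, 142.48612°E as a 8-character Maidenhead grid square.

Offset from 180°W / 90°S: lon 322.48612°, lat 131.39054°.
Field (20°×10°, letters A–R): 322.48612/20 → 16 → Q, 131.39054/10 → 13 → N; chars QN.
Square (2°×1°, digits 0–9): 2.48612/2 → 1, 1.39054/1 → 1; chars 11.
Subsquare (5′×2.5′, letters a–x): 0.48612/0.0833333 → 5 → f, 0.39054/0.0416667 → 9 → j; chars fj.
Extended square (30″×15″, digits 0–9): 0.06945/0.00833333 → 8, 0.01554/0.00416667 → 3; chars 83.

QN11fj83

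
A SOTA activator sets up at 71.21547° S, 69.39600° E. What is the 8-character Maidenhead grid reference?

MB48qs78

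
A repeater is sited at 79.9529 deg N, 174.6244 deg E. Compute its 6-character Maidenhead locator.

Add 180° to longitude and 90° to latitude: 354.6244, 169.9529.
Field: 354.6244/20 → 17 → R, 169.9529/10 → 16 → Q; chars RQ.
Square: 14.6244/2 → 7, 9.9529/1 → 9; chars 79.
Subsquare: 0.6244/0.0833333 → 7 → h, 0.9529/0.0416667 → 22 → w; chars hw.

RQ79hw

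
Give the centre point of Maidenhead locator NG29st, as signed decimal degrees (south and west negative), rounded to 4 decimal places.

Field N=13, G=6: +13·20° lon, +6·10° lat → SW at lon 80°, lat -30°.
Square 2, 9: +2·2° lon, +9·1° lat → SW at lon 84°, lat -21°.
Subsquare s=18, t=19: +18·0.0833333° lon, +19·0.0416667° lat → SW at lon 85.5°, lat -20.2083°.
Cell spans 0.0833333° lon × 0.0416667° lat. Centre is SW corner plus half of each.
latitude -20.1875, longitude 85.5417.

-20.1875, 85.5417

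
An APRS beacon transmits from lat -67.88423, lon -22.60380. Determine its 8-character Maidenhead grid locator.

Offset from 180°W / 90°S: lon 157.39620°, lat 22.11577°.
Field (20°×10°, letters A–R): lon ⌊157.39620/20⌋ = 7 → H; lat ⌊22.11577/10⌋ = 2 → C.
Square (2°×1°, digits 0–9): lon ⌊17.39620/2⌋ = 8; lat ⌊2.11577/1⌋ = 2.
Subsquare (5′×2.5′, letters a–x): lon ⌊1.39620/0.0833333⌋ = 16 → q; lat ⌊0.11577/0.0416667⌋ = 2 → c.
Extended square (30″×15″, digits 0–9): lon ⌊0.06287/0.00833333⌋ = 7; lat ⌊0.03244/0.00416667⌋ = 7.

HC82qc77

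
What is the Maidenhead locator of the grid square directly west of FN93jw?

FN93iw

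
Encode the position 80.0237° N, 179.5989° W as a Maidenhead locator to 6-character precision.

Shift to the Maidenhead origin (180°W, 90°S): lon 0.4011, lat 170.0237.
Field: lon ⌊0.4011/20⌋ = 0 → A; lat ⌊170.0237/10⌋ = 17 → R.
Square: lon ⌊0.4011/2⌋ = 0; lat ⌊0.0237/1⌋ = 0.
Subsquare: lon ⌊0.4011/0.0833333⌋ = 4 → e; lat ⌊0.0237/0.0416667⌋ = 0 → a.

AR00ea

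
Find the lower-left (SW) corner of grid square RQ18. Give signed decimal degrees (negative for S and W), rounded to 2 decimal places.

Field R=17, Q=16: +17·20° lon, +16·10° lat → SW at lon 160°, lat 70°.
Square 1, 8: +1·2° lon, +8·1° lat → SW at lon 162°, lat 78°.
latitude 78.00, longitude 162.00.

78.00, 162.00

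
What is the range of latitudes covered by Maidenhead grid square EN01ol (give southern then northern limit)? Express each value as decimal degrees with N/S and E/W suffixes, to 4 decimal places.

41.4583° N, 41.5000° N

Field E=4, N=13: +4·20° lon, +13·10° lat → SW at lon -100°, lat 40°.
Square 0, 1: +0·2° lon, +1·1° lat → SW at lon -100°, lat 41°.
Subsquare o=14, l=11: +14·0.0833333° lon, +11·0.0416667° lat → SW at lon -98.8333°, lat 41.4583°.
Cell spans 0.0833333° lon × 0.0416667° lat.
south 41.4583° N, north 41.5000° N.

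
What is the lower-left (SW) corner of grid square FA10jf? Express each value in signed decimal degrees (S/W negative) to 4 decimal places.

-89.7917, -77.2500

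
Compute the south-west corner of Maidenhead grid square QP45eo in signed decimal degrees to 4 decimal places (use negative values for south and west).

65.5833, 148.3333

Field Q=16, P=15: +16·20° lon, +15·10° lat → SW at lon 140°, lat 60°.
Square 4, 5: +4·2° lon, +5·1° lat → SW at lon 148°, lat 65°.
Subsquare e=4, o=14: +4·0.0833333° lon, +14·0.0416667° lat → SW at lon 148.333°, lat 65.5833°.
latitude 65.5833, longitude 148.3333.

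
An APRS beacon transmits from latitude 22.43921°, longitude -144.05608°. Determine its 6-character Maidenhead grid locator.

Add 180° to longitude and 90° to latitude: 35.9439, 112.4392.
Field: 35.9439/20 → 1 → B, 112.4392/10 → 11 → L; chars BL.
Square: 15.9439/2 → 7, 2.4392/1 → 2; chars 72.
Subsquare: 1.9439/0.0833333 → 23 → x, 0.4392/0.0416667 → 10 → k; chars xk.

BL72xk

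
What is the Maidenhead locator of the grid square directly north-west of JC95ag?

Longitude subsquare a = 0; −1 → -1, wraps to 23 = x, carry into square.
Longitude square 9; −1 → 8.
Latitude subsquare g = 6; +1 → 7 = h.

JC85xh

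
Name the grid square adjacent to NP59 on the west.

NP49

Longitude square 5; −1 → 4.
The latitude characters are unchanged.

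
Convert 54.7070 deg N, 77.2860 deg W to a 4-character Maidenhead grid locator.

Offset from 180°W / 90°S: lon 102.71°, lat 144.71°.
Field: lon ⌊102.71/20⌋ = 5 → F; lat ⌊144.71/10⌋ = 14 → O.
Square: lon ⌊2.71/2⌋ = 1; lat ⌊4.71/1⌋ = 4.

FO14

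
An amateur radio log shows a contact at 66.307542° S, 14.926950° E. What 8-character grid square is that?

Shift to the Maidenhead origin (180°W, 90°S): lon 194.92695, lat 23.69246.
Field: 194.92695/20 → 9 → J, 23.69246/10 → 2 → C; chars JC.
Square: 14.92695/2 → 7, 3.69246/1 → 3; chars 73.
Subsquare: 0.92695/0.0833333 → 11 → l, 0.69246/0.0416667 → 16 → q; chars lq.
Extended square: 0.01028/0.00833333 → 1, 0.02579/0.00416667 → 6; chars 16.

JC73lq16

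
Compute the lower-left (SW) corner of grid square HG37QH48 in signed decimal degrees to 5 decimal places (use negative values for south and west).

-22.67500, -32.63333

Field H=7, G=6: +7·20° lon, +6·10° lat → SW at lon -40°, lat -30°.
Square 3, 7: +3·2° lon, +7·1° lat → SW at lon -34°, lat -23°.
Subsquare q=16, h=7: +16·0.0833333° lon, +7·0.0416667° lat → SW at lon -32.6667°, lat -22.7083°.
Extended square 4, 8: +4·0.00833333° lon, +8·0.00416667° lat → SW at lon -32.6333°, lat -22.675°.
latitude -22.67500, longitude -32.63333.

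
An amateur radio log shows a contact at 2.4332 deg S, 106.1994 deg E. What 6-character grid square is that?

Add 180° to longitude and 90° to latitude: 286.1994, 87.5668.
Field: lon ⌊286.1994/20⌋ = 14 → O; lat ⌊87.5668/10⌋ = 8 → I.
Square: lon ⌊6.1994/2⌋ = 3; lat ⌊7.5668/1⌋ = 7.
Subsquare: lon ⌊0.1994/0.0833333⌋ = 2 → c; lat ⌊0.5668/0.0416667⌋ = 13 → n.

OI37cn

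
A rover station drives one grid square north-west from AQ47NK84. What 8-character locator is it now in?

AQ47nk75

Longitude extended square 8; −1 → 7.
Latitude extended square 4; +1 → 5.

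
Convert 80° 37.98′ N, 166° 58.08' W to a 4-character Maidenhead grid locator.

AR60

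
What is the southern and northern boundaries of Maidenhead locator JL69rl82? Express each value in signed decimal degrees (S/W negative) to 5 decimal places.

Field J=9, L=11: +9·20° lon, +11·10° lat → SW at lon 0°, lat 20°.
Square 6, 9: +6·2° lon, +9·1° lat → SW at lon 12°, lat 29°.
Subsquare r=17, l=11: +17·0.0833333° lon, +11·0.0416667° lat → SW at lon 13.4167°, lat 29.4583°.
Extended square 8, 2: +8·0.00833333° lon, +2·0.00416667° lat → SW at lon 13.4833°, lat 29.4667°.
Cell spans 0.00833333° lon × 0.00416667° lat.
south 29.46667, north 29.47083.

29.46667, 29.47083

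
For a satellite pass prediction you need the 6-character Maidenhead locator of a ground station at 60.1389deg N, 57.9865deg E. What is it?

Add 180° to longitude and 90° to latitude: 237.9865, 150.1389.
Field: lon ⌊237.9865/20⌋ = 11 → L; lat ⌊150.1389/10⌋ = 15 → P.
Square: lon ⌊17.9865/2⌋ = 8; lat ⌊0.1389/1⌋ = 0.
Subsquare: lon ⌊1.9865/0.0833333⌋ = 23 → x; lat ⌊0.1389/0.0416667⌋ = 3 → d.

LP80xd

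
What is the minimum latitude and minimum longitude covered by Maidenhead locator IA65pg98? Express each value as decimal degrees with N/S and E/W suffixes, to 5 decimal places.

Field I=8, A=0: +8·20° lon, +0·10° lat → SW at lon -20°, lat -90°.
Square 6, 5: +6·2° lon, +5·1° lat → SW at lon -8°, lat -85°.
Subsquare p=15, g=6: +15·0.0833333° lon, +6·0.0416667° lat → SW at lon -6.75°, lat -84.75°.
Extended square 9, 8: +9·0.00833333° lon, +8·0.00416667° lat → SW at lon -6.675°, lat -84.7167°.
latitude 84.71667° S, longitude 6.67500° W.

84.71667° S, 6.67500° W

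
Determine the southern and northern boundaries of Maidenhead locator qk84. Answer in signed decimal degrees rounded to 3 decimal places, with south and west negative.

14.000, 15.000

Field Q=16, K=10: +16·20° lon, +10·10° lat → SW at lon 140°, lat 10°.
Square 8, 4: +8·2° lon, +4·1° lat → SW at lon 156°, lat 14°.
Cell spans 2° lon × 1° lat.
south 14.000, north 15.000.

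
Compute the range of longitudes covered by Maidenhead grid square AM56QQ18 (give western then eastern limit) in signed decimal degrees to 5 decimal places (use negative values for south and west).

-168.65833, -168.65000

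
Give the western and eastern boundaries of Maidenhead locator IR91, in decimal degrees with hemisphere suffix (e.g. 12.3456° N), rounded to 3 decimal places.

Field I=8, R=17: +8·20° lon, +17·10° lat → SW at lon -20°, lat 80°.
Square 9, 1: +9·2° lon, +1·1° lat → SW at lon -2°, lat 81°.
Cell spans 2° lon × 1° lat.
west 2.000° W, east 0.000° E.

2.000° W, 0.000° E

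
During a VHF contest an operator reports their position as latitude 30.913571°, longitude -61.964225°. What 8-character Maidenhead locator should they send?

FM90av49

Shift to the Maidenhead origin (180°W, 90°S): lon 118.03578, lat 120.91357.
Field: lon ⌊118.03578/20⌋ = 5 → F; lat ⌊120.91357/10⌋ = 12 → M.
Square: lon ⌊18.03578/2⌋ = 9; lat ⌊0.91357/1⌋ = 0.
Subsquare: lon ⌊0.03578/0.0833333⌋ = 0 → a; lat ⌊0.91357/0.0416667⌋ = 21 → v.
Extended square: lon ⌊0.03578/0.00833333⌋ = 4; lat ⌊0.03857/0.00416667⌋ = 9.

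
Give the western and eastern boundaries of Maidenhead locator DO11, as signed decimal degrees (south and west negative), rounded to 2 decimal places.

-118.00, -116.00

Field D=3, O=14: +3·20° lon, +14·10° lat → SW at lon -120°, lat 50°.
Square 1, 1: +1·2° lon, +1·1° lat → SW at lon -118°, lat 51°.
Cell spans 2° lon × 1° lat.
west -118.00, east -116.00.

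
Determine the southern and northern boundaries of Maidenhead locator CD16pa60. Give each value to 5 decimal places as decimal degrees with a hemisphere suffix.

54.00000° S, 53.99583° S

Field C=2, D=3: +2·20° lon, +3·10° lat → SW at lon -140°, lat -60°.
Square 1, 6: +1·2° lon, +6·1° lat → SW at lon -138°, lat -54°.
Subsquare p=15, a=0: +15·0.0833333° lon, +0·0.0416667° lat → SW at lon -136.75°, lat -54°.
Extended square 6, 0: +6·0.00833333° lon, +0·0.00416667° lat → SW at lon -136.7°, lat -54°.
Cell spans 0.00833333° lon × 0.00416667° lat.
south 54.00000° S, north 53.99583° S.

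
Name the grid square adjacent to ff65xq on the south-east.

FF75ap

Longitude subsquare x = 23; +1 → 24, wraps to 0 = a, carry into square.
Longitude square 6; +1 → 7.
Latitude subsquare q = 16; −1 → 15 = p.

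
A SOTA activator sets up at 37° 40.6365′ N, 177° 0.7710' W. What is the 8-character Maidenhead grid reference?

AM17lq82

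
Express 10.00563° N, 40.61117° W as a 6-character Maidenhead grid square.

GK90qa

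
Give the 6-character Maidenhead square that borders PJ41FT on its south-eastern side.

Longitude subsquare f = 5; +1 → 6 = g.
Latitude subsquare t = 19; −1 → 18 = s.

PJ41gs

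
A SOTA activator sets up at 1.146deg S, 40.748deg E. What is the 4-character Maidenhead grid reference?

LI08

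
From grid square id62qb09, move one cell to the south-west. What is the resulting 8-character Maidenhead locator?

ID62pb98

Longitude extended square 0; −1 → -1, wraps to 9, carry into subsquare.
Longitude subsquare q = 16; −1 → 15 = p.
Latitude extended square 9; −1 → 8.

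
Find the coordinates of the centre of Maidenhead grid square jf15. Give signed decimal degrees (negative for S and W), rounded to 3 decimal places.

-34.500, 3.000

Field J=9, F=5: +9·20° lon, +5·10° lat → SW at lon 0°, lat -40°.
Square 1, 5: +1·2° lon, +5·1° lat → SW at lon 2°, lat -35°.
Cell spans 2° lon × 1° lat. Centre is SW corner plus half of each.
latitude -34.500, longitude 3.000.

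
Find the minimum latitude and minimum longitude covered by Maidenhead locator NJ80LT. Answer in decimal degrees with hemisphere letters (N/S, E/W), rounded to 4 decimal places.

Field N=13, J=9: +13·20° lon, +9·10° lat → SW at lon 80°, lat 0°.
Square 8, 0: +8·2° lon, +0·1° lat → SW at lon 96°, lat 0°.
Subsquare l=11, t=19: +11·0.0833333° lon, +19·0.0416667° lat → SW at lon 96.9167°, lat 0.791667°.
latitude 0.7917° N, longitude 96.9167° E.

0.7917° N, 96.9167° E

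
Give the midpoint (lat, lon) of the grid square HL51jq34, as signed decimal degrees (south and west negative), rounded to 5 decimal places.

21.68542, -29.22083

Field H=7, L=11: +7·20° lon, +11·10° lat → SW at lon -40°, lat 20°.
Square 5, 1: +5·2° lon, +1·1° lat → SW at lon -30°, lat 21°.
Subsquare j=9, q=16: +9·0.0833333° lon, +16·0.0416667° lat → SW at lon -29.25°, lat 21.6667°.
Extended square 3, 4: +3·0.00833333° lon, +4·0.00416667° lat → SW at lon -29.225°, lat 21.6833°.
Cell spans 0.00833333° lon × 0.00416667° lat. Centre is SW corner plus half of each.
latitude 21.68542, longitude -29.22083.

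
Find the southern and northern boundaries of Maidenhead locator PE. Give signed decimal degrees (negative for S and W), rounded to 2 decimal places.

-50.00, -40.00

Field P=15, E=4: +15·20° lon, +4·10° lat → SW at lon 120°, lat -50°.
Cell spans 20° lon × 10° lat.
south -50.00, north -40.00.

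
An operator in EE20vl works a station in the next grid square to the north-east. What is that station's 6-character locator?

EE20wm

Longitude subsquare v = 21; +1 → 22 = w.
Latitude subsquare l = 11; +1 → 12 = m.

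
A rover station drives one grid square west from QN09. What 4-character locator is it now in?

PN99

Longitude square 0; −1 → -1, wraps to 9, carry into field.
Longitude field Q = 16; −1 → 15 = P.
The latitude characters are unchanged.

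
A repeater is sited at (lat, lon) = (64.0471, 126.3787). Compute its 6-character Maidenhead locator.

PP34eb

Add 180° to longitude and 90° to latitude: 306.3787, 154.0471.
Field (20°×10°, letters A–R): lon ⌊306.3787/20⌋ = 15 → P; lat ⌊154.0471/10⌋ = 15 → P.
Square (2°×1°, digits 0–9): lon ⌊6.3787/2⌋ = 3; lat ⌊4.0471/1⌋ = 4.
Subsquare (5′×2.5′, letters a–x): lon ⌊0.3787/0.0833333⌋ = 4 → e; lat ⌊0.0471/0.0416667⌋ = 1 → b.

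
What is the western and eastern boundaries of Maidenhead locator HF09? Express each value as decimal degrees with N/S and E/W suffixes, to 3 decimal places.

Field H=7, F=5: +7·20° lon, +5·10° lat → SW at lon -40°, lat -40°.
Square 0, 9: +0·2° lon, +9·1° lat → SW at lon -40°, lat -31°.
Cell spans 2° lon × 1° lat.
west 40.000° W, east 38.000° W.

40.000° W, 38.000° W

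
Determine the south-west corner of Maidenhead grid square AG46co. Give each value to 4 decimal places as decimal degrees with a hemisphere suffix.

23.4167° S, 171.8333° W

Field A=0, G=6: +0·20° lon, +6·10° lat → SW at lon -180°, lat -30°.
Square 4, 6: +4·2° lon, +6·1° lat → SW at lon -172°, lat -24°.
Subsquare c=2, o=14: +2·0.0833333° lon, +14·0.0416667° lat → SW at lon -171.833°, lat -23.4167°.
latitude 23.4167° S, longitude 171.8333° W.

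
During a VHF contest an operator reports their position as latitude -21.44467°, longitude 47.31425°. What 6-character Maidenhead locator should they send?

Offset from 180°W / 90°S: lon 227.3143°, lat 68.5553°.
Field: lon ⌊227.3143/20⌋ = 11 → L; lat ⌊68.5553/10⌋ = 6 → G.
Square: lon ⌊7.3143/2⌋ = 3; lat ⌊8.5553/1⌋ = 8.
Subsquare: lon ⌊1.3143/0.0833333⌋ = 15 → p; lat ⌊0.5553/0.0416667⌋ = 13 → n.

LG38pn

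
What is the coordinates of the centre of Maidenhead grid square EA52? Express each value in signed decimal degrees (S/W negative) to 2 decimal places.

Field E=4, A=0: +4·20° lon, +0·10° lat → SW at lon -100°, lat -90°.
Square 5, 2: +5·2° lon, +2·1° lat → SW at lon -90°, lat -88°.
Cell spans 2° lon × 1° lat. Centre is SW corner plus half of each.
latitude -87.50, longitude -89.00.

-87.50, -89.00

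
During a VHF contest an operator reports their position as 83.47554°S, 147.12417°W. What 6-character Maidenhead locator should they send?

Shift to the Maidenhead origin (180°W, 90°S): lon 32.8758, lat 6.5245.
Field (20°×10°, letters A–R): 32.8758/20 → 1 → B, 6.5245/10 → 0 → A; chars BA.
Square (2°×1°, digits 0–9): 12.8758/2 → 6, 6.5245/1 → 6; chars 66.
Subsquare (5′×2.5′, letters a–x): 0.8758/0.0833333 → 10 → k, 0.5245/0.0416667 → 12 → m; chars km.

BA66km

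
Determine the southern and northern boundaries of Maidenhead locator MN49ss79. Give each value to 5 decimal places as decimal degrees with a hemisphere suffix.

49.78750° N, 49.79167° N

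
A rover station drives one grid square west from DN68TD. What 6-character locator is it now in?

DN68sd

Longitude subsquare t = 19; −1 → 18 = s.
The latitude characters are unchanged.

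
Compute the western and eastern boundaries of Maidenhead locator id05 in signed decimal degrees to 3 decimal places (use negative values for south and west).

Field I=8, D=3: +8·20° lon, +3·10° lat → SW at lon -20°, lat -60°.
Square 0, 5: +0·2° lon, +5·1° lat → SW at lon -20°, lat -55°.
Cell spans 2° lon × 1° lat.
west -20.000, east -18.000.

-20.000, -18.000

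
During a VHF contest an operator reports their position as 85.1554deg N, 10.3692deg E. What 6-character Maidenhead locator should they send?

JR55ed

Shift to the Maidenhead origin (180°W, 90°S): lon 190.3692, lat 175.1554.
Field: lon ⌊190.3692/20⌋ = 9 → J; lat ⌊175.1554/10⌋ = 17 → R.
Square: lon ⌊10.3692/2⌋ = 5; lat ⌊5.1554/1⌋ = 5.
Subsquare: lon ⌊0.3692/0.0833333⌋ = 4 → e; lat ⌊0.1554/0.0416667⌋ = 3 → d.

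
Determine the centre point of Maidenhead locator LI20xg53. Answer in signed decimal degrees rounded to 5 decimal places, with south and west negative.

Field L=11, I=8: +11·20° lon, +8·10° lat → SW at lon 40°, lat -10°.
Square 2, 0: +2·2° lon, +0·1° lat → SW at lon 44°, lat -10°.
Subsquare x=23, g=6: +23·0.0833333° lon, +6·0.0416667° lat → SW at lon 45.9167°, lat -9.75°.
Extended square 5, 3: +5·0.00833333° lon, +3·0.00416667° lat → SW at lon 45.9583°, lat -9.7375°.
Cell spans 0.00833333° lon × 0.00416667° lat. Centre is SW corner plus half of each.
latitude -9.73542, longitude 45.96250.

-9.73542, 45.96250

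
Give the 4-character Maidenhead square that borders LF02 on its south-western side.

KF91

Longitude square 0; −1 → -1, wraps to 9, carry into field.
Longitude field L = 11; −1 → 10 = K.
Latitude square 2; −1 → 1.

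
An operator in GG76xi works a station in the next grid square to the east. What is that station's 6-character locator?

Longitude subsquare x = 23; +1 → 24, wraps to 0 = a, carry into square.
Longitude square 7; +1 → 8.
The latitude characters are unchanged.

GG86ai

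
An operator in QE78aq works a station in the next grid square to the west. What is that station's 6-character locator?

QE68xq

Longitude subsquare a = 0; −1 → -1, wraps to 23 = x, carry into square.
Longitude square 7; −1 → 6.
The latitude characters are unchanged.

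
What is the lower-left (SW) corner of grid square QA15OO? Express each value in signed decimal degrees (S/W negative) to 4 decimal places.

-84.4167, 143.1667

Field Q=16, A=0: +16·20° lon, +0·10° lat → SW at lon 140°, lat -90°.
Square 1, 5: +1·2° lon, +5·1° lat → SW at lon 142°, lat -85°.
Subsquare o=14, o=14: +14·0.0833333° lon, +14·0.0416667° lat → SW at lon 143.167°, lat -84.4167°.
latitude -84.4167, longitude 143.1667.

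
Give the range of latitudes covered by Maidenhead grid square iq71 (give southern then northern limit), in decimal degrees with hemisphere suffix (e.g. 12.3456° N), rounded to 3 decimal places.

Field I=8, Q=16: +8·20° lon, +16·10° lat → SW at lon -20°, lat 70°.
Square 7, 1: +7·2° lon, +1·1° lat → SW at lon -6°, lat 71°.
Cell spans 2° lon × 1° lat.
south 71.000° N, north 72.000° N.

71.000° N, 72.000° N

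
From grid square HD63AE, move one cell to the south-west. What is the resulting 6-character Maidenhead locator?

HD53xd

Longitude subsquare a = 0; −1 → -1, wraps to 23 = x, carry into square.
Longitude square 6; −1 → 5.
Latitude subsquare e = 4; −1 → 3 = d.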